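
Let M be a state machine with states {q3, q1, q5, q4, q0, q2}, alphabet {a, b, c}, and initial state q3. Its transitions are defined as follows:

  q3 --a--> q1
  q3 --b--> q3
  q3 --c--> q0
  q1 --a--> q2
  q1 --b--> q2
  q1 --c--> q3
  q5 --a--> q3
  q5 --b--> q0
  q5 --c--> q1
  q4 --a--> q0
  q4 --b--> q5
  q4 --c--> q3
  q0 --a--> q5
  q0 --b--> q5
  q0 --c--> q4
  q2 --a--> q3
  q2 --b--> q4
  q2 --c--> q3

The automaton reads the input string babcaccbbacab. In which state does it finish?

q4

start at q3
read 'b': q3 → q3
read 'a': q3 → q1
read 'b': q1 → q2
read 'c': q2 → q3
read 'a': q3 → q1
read 'c': q1 → q3
read 'c': q3 → q0
read 'b': q0 → q5
read 'b': q5 → q0
read 'a': q0 → q5
read 'c': q5 → q1
read 'a': q1 → q2
read 'b': q2 → q4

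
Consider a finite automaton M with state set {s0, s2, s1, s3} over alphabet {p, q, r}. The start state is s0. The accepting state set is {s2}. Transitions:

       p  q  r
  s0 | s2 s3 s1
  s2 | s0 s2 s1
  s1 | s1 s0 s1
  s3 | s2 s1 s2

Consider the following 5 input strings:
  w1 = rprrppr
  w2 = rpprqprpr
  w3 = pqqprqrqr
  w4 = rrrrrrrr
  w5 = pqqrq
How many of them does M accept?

w1:
  start at s0
  read 'r': s0 → s1
  read 'p': s1 → s1
  read 'r': s1 → s1
  read 'r': s1 → s1
  read 'p': s1 → s1
  read 'p': s1 → s1
  read 'r': s1 → s1
  end s1, rejected
w2:
  start at s0
  read 'r': s0 → s1
  read 'p': s1 → s1
  read 'p': s1 → s1
  read 'r': s1 → s1
  read 'q': s1 → s0
  read 'p': s0 → s2
  read 'r': s2 → s1
  read 'p': s1 → s1
  read 'r': s1 → s1
  end s1, rejected
w3:
  start at s0
  read 'p': s0 → s2
  read 'q': s2 → s2
  read 'q': s2 → s2
  read 'p': s2 → s0
  read 'r': s0 → s1
  read 'q': s1 → s0
  read 'r': s0 → s1
  read 'q': s1 → s0
  read 'r': s0 → s1
  end s1, rejected
w4:
  start at s0
  read 'r': s0 → s1
  read 'r': s1 → s1
  read 'r': s1 → s1
  read 'r': s1 → s1
  read 'r': s1 → s1
  read 'r': s1 → s1
  read 'r': s1 → s1
  read 'r': s1 → s1
  end s1, rejected
w5:
  start at s0
  read 'p': s0 → s2
  read 'q': s2 → s2
  read 'q': s2 → s2
  read 'r': s2 → s1
  read 'q': s1 → s0
  end s0, rejected

0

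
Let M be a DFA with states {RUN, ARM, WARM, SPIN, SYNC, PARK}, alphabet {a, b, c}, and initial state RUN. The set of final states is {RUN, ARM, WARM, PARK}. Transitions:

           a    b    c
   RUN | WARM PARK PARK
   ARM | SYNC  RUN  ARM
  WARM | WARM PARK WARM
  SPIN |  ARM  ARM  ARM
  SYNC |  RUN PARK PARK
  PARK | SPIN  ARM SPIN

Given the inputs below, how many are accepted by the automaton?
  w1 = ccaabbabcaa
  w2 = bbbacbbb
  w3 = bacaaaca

2

w1: RUN → PARK → SPIN → ARM → SYNC → PARK → ARM → SYNC → PARK → SPIN → ARM → SYNC  → end SYNC, rejected
w2: RUN → PARK → ARM → RUN → WARM → WARM → PARK → ARM → RUN  → end RUN, accepted
w3: RUN → PARK → SPIN → ARM → SYNC → RUN → WARM → WARM → WARM  → end WARM, accepted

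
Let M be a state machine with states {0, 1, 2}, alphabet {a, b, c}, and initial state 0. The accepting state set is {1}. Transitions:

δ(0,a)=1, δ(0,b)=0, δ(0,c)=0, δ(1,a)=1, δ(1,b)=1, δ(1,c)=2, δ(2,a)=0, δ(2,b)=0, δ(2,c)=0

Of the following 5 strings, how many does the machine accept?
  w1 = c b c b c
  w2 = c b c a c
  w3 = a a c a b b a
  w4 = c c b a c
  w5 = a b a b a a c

1

w1:
  start at 0
  read 'c': 0 → 0
  read 'b': 0 → 0
  read 'c': 0 → 0
  read 'b': 0 → 0
  read 'c': 0 → 0
  end 0, rejected
w2:
  start at 0
  read 'c': 0 → 0
  read 'b': 0 → 0
  read 'c': 0 → 0
  read 'a': 0 → 1
  read 'c': 1 → 2
  end 2, rejected
w3:
  start at 0
  read 'a': 0 → 1
  read 'a': 1 → 1
  read 'c': 1 → 2
  read 'a': 2 → 0
  read 'b': 0 → 0
  read 'b': 0 → 0
  read 'a': 0 → 1
  end 1, accepted
w4:
  start at 0
  read 'c': 0 → 0
  read 'c': 0 → 0
  read 'b': 0 → 0
  read 'a': 0 → 1
  read 'c': 1 → 2
  end 2, rejected
w5:
  start at 0
  read 'a': 0 → 1
  read 'b': 1 → 1
  read 'a': 1 → 1
  read 'b': 1 → 1
  read 'a': 1 → 1
  read 'a': 1 → 1
  read 'c': 1 → 2
  end 2, rejected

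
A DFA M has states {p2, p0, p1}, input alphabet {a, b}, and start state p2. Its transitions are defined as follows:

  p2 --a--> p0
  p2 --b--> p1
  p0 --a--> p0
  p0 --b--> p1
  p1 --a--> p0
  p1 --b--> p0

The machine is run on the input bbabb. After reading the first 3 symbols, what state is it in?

p0

p2 → p1 → p0 → p0
After 3 symbols: p0.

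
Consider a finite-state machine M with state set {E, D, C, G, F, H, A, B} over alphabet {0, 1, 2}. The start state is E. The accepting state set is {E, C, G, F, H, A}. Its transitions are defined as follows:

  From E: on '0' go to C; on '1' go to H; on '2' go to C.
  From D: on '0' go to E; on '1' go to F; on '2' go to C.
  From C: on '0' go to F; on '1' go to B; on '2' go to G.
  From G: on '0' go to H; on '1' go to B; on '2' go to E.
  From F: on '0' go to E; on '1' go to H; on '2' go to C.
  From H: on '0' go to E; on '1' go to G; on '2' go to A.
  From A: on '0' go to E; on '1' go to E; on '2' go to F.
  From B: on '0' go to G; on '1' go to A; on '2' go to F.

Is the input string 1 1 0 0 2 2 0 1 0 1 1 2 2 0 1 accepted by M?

Yes

E → H → G → H → E → C → G → H → G → H → G → B → F → C → F → H
End state H is accepting.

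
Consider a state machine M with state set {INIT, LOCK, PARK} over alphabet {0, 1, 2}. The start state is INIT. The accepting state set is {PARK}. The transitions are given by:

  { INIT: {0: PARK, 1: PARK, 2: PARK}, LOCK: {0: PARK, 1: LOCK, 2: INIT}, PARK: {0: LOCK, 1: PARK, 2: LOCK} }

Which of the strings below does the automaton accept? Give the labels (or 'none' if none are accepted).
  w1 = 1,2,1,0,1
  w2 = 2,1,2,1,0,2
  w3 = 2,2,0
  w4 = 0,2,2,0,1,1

w1:
  start at INIT
  read '1': INIT → PARK
  read '2': PARK → LOCK
  read '1': LOCK → LOCK
  read '0': LOCK → PARK
  read '1': PARK → PARK
  end PARK, accepted
w2:
  start at INIT
  read '2': INIT → PARK
  read '1': PARK → PARK
  read '2': PARK → LOCK
  read '1': LOCK → LOCK
  read '0': LOCK → PARK
  read '2': PARK → LOCK
  end LOCK, rejected
w3:
  start at INIT
  read '2': INIT → PARK
  read '2': PARK → LOCK
  read '0': LOCK → PARK
  end PARK, accepted
w4:
  start at INIT
  read '0': INIT → PARK
  read '2': PARK → LOCK
  read '2': LOCK → INIT
  read '0': INIT → PARK
  read '1': PARK → PARK
  read '1': PARK → PARK
  end PARK, accepted

w1, w3, w4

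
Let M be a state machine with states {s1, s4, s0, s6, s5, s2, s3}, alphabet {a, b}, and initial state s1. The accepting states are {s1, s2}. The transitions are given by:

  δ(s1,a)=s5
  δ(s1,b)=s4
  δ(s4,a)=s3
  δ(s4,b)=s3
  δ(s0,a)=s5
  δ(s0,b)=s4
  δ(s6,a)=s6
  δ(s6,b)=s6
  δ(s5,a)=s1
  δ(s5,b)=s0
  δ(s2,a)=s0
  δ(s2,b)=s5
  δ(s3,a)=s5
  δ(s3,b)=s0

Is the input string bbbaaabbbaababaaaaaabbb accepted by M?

Trace: s1 -b-> s4 -b-> s3 -b-> s0 -a-> s5 -a-> s1 -a-> s5 -b-> s0 -b-> s4 -b-> s3 -a-> s5 -a-> s1 -b-> s4 -a-> s3 -b-> s0 -a-> s5 -a-> s1 -a-> s5 -a-> s1 -a-> s5 -a-> s1 -b-> s4 -b-> s3 -b-> s0
End state s0 is not accepting.

No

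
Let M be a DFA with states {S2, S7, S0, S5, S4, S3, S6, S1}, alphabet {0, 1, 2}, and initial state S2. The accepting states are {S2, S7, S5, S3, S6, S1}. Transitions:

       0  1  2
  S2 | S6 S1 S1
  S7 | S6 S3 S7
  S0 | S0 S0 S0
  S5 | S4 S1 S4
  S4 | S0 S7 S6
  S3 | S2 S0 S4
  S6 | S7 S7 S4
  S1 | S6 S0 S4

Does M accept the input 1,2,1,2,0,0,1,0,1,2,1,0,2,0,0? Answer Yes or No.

No

S2 → S1 → S4 → S7 → S7 → S6 → S7 → S3 → S2 → S1 → S4 → S7 → S6 → S4 → S0 → S0
End state S0 is not accepting.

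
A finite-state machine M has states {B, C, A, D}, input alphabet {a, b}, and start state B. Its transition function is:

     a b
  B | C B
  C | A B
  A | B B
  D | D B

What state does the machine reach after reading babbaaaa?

B → B → C → B → B → C → A → B → C

C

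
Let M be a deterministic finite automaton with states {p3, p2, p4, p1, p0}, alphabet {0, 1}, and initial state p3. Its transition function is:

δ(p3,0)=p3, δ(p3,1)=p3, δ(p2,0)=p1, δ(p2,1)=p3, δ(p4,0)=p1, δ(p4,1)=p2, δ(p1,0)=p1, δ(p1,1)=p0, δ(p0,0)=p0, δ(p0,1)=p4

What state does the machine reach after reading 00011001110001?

p3

start at p3
read '0': p3 → p3
read '0': p3 → p3
read '0': p3 → p3
read '1': p3 → p3
read '1': p3 → p3
read '0': p3 → p3
read '0': p3 → p3
read '1': p3 → p3
read '1': p3 → p3
read '1': p3 → p3
read '0': p3 → p3
read '0': p3 → p3
read '0': p3 → p3
read '1': p3 → p3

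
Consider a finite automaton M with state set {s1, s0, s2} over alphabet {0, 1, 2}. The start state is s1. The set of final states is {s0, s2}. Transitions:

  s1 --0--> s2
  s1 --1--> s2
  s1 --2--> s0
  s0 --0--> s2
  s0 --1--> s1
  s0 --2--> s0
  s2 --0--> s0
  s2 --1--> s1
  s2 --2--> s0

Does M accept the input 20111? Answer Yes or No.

No

Trace: s1 -2-> s0 -0-> s2 -1-> s1 -1-> s2 -1-> s1
End state s1 is not accepting.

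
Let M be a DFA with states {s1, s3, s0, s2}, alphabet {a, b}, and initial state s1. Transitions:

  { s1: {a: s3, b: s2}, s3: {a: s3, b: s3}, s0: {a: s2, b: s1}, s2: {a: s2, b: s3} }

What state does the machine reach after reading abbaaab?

s3

start at s1
read 'a': s1 → s3
read 'b': s3 → s3
read 'b': s3 → s3
read 'a': s3 → s3
read 'a': s3 → s3
read 'a': s3 → s3
read 'b': s3 → s3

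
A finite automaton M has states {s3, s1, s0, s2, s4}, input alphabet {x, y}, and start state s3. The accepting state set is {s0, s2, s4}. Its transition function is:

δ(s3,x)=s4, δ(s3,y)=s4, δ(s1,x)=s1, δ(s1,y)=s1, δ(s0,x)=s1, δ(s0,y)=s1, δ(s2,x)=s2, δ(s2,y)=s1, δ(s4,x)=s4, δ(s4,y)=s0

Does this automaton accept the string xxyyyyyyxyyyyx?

No

start at s3
read 'x': s3 → s4
read 'x': s4 → s4
read 'y': s4 → s0
read 'y': s0 → s1
read 'y': s1 → s1
read 'y': s1 → s1
read 'y': s1 → s1
read 'y': s1 → s1
read 'x': s1 → s1
read 'y': s1 → s1
read 'y': s1 → s1
read 'y': s1 → s1
read 'y': s1 → s1
read 'x': s1 → s1
End state s1 is not accepting.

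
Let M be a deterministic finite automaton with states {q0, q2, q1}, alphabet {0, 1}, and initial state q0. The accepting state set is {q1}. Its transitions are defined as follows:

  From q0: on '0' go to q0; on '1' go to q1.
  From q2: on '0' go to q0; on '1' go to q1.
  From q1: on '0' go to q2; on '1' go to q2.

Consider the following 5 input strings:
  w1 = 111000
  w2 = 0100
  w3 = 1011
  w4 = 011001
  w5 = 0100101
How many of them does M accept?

2

w1: q0 → q1 → q2 → q1 → q2 → q0 → q0  → end q0, rejected
w2: q0 → q0 → q1 → q2 → q0  → end q0, rejected
w3: q0 → q1 → q2 → q1 → q2  → end q2, rejected
w4: q0 → q0 → q1 → q2 → q0 → q0 → q1  → end q1, accepted
w5: q0 → q0 → q1 → q2 → q0 → q1 → q2 → q1  → end q1, accepted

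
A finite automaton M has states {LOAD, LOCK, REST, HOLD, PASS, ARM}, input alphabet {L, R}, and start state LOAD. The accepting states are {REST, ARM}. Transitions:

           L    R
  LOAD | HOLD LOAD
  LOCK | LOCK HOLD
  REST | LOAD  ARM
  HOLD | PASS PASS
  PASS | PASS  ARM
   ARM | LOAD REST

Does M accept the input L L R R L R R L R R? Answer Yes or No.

Yes

Trace: LOAD -L-> HOLD -L-> PASS -R-> ARM -R-> REST -L-> LOAD -R-> LOAD -R-> LOAD -L-> HOLD -R-> PASS -R-> ARM
End state ARM is accepting.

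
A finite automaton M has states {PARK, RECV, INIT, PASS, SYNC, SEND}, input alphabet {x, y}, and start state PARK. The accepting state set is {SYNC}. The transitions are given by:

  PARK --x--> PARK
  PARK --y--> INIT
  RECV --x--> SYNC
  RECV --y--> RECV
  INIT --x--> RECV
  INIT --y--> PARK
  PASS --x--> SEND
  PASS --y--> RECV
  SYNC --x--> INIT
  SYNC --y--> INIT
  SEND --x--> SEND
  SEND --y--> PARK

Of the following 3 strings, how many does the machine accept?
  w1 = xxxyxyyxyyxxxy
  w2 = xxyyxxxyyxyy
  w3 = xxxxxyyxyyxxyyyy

0

w1: Trace: PARK -x-> PARK -x-> PARK -x-> PARK -y-> INIT -x-> RECV -y-> RECV -y-> RECV -x-> SYNC -y-> INIT -y-> PARK -x-> PARK -x-> PARK -x-> PARK -y-> INIT  → end INIT, rejected
w2: Trace: PARK -x-> PARK -x-> PARK -y-> INIT -y-> PARK -x-> PARK -x-> PARK -x-> PARK -y-> INIT -y-> PARK -x-> PARK -y-> INIT -y-> PARK  → end PARK, rejected
w3: Trace: PARK -x-> PARK -x-> PARK -x-> PARK -x-> PARK -x-> PARK -y-> INIT -y-> PARK -x-> PARK -y-> INIT -y-> PARK -x-> PARK -x-> PARK -y-> INIT -y-> PARK -y-> INIT -y-> PARK  → end PARK, rejected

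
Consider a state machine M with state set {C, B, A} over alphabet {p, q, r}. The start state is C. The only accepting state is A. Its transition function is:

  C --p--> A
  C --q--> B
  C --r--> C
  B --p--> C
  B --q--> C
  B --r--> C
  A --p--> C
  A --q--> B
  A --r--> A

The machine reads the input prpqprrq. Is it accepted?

No

start at C
read 'p': C → A
read 'r': A → A
read 'p': A → C
read 'q': C → B
read 'p': B → C
read 'r': C → C
read 'r': C → C
read 'q': C → B
End state B is not accepting.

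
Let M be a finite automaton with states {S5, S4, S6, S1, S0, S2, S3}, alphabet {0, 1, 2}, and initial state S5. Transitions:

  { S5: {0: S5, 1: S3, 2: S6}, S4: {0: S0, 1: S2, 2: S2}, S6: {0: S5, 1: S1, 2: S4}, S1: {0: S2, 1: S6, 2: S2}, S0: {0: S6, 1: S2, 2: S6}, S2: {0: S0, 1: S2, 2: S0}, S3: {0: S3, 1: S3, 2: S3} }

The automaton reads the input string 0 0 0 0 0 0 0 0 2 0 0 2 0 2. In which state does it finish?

S6

start at S5
read '0': S5 → S5
read '0': S5 → S5
read '0': S5 → S5
read '0': S5 → S5
read '0': S5 → S5
read '0': S5 → S5
read '0': S5 → S5
read '0': S5 → S5
read '2': S5 → S6
read '0': S6 → S5
read '0': S5 → S5
read '2': S5 → S6
read '0': S6 → S5
read '2': S5 → S6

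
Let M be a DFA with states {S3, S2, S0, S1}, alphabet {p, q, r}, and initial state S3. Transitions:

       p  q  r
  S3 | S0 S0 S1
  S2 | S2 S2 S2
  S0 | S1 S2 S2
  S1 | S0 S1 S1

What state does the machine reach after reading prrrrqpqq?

S2

S3 → S0 → S2 → S2 → S2 → S2 → S2 → S2 → S2 → S2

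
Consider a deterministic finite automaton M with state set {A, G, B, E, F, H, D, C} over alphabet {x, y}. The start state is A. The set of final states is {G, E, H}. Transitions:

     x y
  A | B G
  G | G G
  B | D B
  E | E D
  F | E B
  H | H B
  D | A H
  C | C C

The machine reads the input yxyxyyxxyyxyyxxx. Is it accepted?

start at A
read 'y': A → G
read 'x': G → G
read 'y': G → G
read 'x': G → G
read 'y': G → G
read 'y': G → G
read 'x': G → G
read 'x': G → G
read 'y': G → G
read 'y': G → G
read 'x': G → G
read 'y': G → G
read 'y': G → G
read 'x': G → G
read 'x': G → G
read 'x': G → G
End state G is accepting.

Yes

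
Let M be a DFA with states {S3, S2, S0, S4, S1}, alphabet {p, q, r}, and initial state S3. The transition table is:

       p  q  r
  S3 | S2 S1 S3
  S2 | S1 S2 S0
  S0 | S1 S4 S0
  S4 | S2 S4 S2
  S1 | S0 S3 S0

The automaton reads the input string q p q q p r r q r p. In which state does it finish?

S1

start at S3
read 'q': S3 → S1
read 'p': S1 → S0
read 'q': S0 → S4
read 'q': S4 → S4
read 'p': S4 → S2
read 'r': S2 → S0
read 'r': S0 → S0
read 'q': S0 → S4
read 'r': S4 → S2
read 'p': S2 → S1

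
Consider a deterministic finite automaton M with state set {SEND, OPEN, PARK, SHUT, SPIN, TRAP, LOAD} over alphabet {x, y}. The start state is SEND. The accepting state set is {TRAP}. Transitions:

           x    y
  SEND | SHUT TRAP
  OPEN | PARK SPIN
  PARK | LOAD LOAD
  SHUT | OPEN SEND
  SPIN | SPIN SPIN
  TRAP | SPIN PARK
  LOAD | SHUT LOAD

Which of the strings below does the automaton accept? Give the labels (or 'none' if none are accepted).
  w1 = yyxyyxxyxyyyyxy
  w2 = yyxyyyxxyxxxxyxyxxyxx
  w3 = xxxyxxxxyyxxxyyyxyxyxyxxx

w1: SEND → TRAP → PARK → LOAD → LOAD → LOAD → SHUT → OPEN → SPIN → SPIN → SPIN → SPIN → SPIN → SPIN → SPIN → SPIN  → end SPIN, rejected
w2: SEND → TRAP → PARK → LOAD → LOAD → LOAD → LOAD → SHUT → OPEN → SPIN → SPIN → SPIN → SPIN → SPIN → SPIN → SPIN → SPIN → SPIN → SPIN → SPIN → SPIN → SPIN  → end SPIN, rejected
w3: SEND → SHUT → OPEN → PARK → LOAD → SHUT → OPEN → PARK → LOAD → LOAD → LOAD → SHUT → OPEN → PARK → LOAD → LOAD → LOAD → SHUT → SEND → SHUT → SEND → SHUT → SEND → SHUT → OPEN → PARK  → end PARK, rejected

none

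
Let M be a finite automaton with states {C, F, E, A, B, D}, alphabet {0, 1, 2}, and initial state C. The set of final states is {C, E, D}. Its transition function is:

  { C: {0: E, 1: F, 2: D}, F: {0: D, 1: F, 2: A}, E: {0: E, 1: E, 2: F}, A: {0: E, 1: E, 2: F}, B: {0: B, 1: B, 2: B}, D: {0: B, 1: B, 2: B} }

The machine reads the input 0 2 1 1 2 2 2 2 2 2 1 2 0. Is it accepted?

Trace: C -0-> E -2-> F -1-> F -1-> F -2-> A -2-> F -2-> A -2-> F -2-> A -2-> F -1-> F -2-> A -0-> E
End state E is accepting.

Yes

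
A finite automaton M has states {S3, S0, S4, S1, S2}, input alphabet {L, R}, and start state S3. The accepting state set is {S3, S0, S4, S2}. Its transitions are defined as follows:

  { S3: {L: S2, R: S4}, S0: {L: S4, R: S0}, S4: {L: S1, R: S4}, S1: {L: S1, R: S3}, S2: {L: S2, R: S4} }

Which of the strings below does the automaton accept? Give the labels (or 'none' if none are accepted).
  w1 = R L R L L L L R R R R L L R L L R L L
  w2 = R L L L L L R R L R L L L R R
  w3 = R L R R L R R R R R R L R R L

w2

w1:
  start at S3
  read 'R': S3 → S4
  read 'L': S4 → S1
  read 'R': S1 → S3
  read 'L': S3 → S2
  read 'L': S2 → S2
  read 'L': S2 → S2
  read 'L': S2 → S2
  read 'R': S2 → S4
  read 'R': S4 → S4
  read 'R': S4 → S4
  read 'R': S4 → S4
  read 'L': S4 → S1
  read 'L': S1 → S1
  read 'R': S1 → S3
  read 'L': S3 → S2
  read 'L': S2 → S2
  read 'R': S2 → S4
  read 'L': S4 → S1
  read 'L': S1 → S1
  end S1, rejected
w2:
  start at S3
  read 'R': S3 → S4
  read 'L': S4 → S1
  read 'L': S1 → S1
  read 'L': S1 → S1
  read 'L': S1 → S1
  read 'L': S1 → S1
  read 'R': S1 → S3
  read 'R': S3 → S4
  read 'L': S4 → S1
  read 'R': S1 → S3
  read 'L': S3 → S2
  read 'L': S2 → S2
  read 'L': S2 → S2
  read 'R': S2 → S4
  read 'R': S4 → S4
  end S4, accepted
w3:
  start at S3
  read 'R': S3 → S4
  read 'L': S4 → S1
  read 'R': S1 → S3
  read 'R': S3 → S4
  read 'L': S4 → S1
  read 'R': S1 → S3
  read 'R': S3 → S4
  read 'R': S4 → S4
  read 'R': S4 → S4
  read 'R': S4 → S4
  read 'R': S4 → S4
  read 'L': S4 → S1
  read 'R': S1 → S3
  read 'R': S3 → S4
  read 'L': S4 → S1
  end S1, rejected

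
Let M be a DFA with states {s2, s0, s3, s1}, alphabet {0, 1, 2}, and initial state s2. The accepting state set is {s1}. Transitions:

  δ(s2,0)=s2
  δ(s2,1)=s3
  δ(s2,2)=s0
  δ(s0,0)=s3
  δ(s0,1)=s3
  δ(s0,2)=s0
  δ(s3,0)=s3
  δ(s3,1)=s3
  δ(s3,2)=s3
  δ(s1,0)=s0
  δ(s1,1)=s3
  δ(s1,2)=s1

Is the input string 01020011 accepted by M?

No

Trace: s2 -0-> s2 -1-> s3 -0-> s3 -2-> s3 -0-> s3 -0-> s3 -1-> s3 -1-> s3
End state s3 is not accepting.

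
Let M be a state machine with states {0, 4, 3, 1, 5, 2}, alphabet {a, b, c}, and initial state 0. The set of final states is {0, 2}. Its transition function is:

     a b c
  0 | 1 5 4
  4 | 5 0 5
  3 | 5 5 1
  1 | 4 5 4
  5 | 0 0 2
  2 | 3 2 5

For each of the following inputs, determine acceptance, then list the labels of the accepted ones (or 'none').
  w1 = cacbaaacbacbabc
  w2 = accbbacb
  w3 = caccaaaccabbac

w1, w2

w1:
  start at 0
  read 'c': 0 → 4
  read 'a': 4 → 5
  read 'c': 5 → 2
  read 'b': 2 → 2
  read 'a': 2 → 3
  read 'a': 3 → 5
  read 'a': 5 → 0
  read 'c': 0 → 4
  read 'b': 4 → 0
  read 'a': 0 → 1
  read 'c': 1 → 4
  read 'b': 4 → 0
  read 'a': 0 → 1
  read 'b': 1 → 5
  read 'c': 5 → 2
  end 2, accepted
w2:
  start at 0
  read 'a': 0 → 1
  read 'c': 1 → 4
  read 'c': 4 → 5
  read 'b': 5 → 0
  read 'b': 0 → 5
  read 'a': 5 → 0
  read 'c': 0 → 4
  read 'b': 4 → 0
  end 0, accepted
w3:
  start at 0
  read 'c': 0 → 4
  read 'a': 4 → 5
  read 'c': 5 → 2
  read 'c': 2 → 5
  read 'a': 5 → 0
  read 'a': 0 → 1
  read 'a': 1 → 4
  read 'c': 4 → 5
  read 'c': 5 → 2
  read 'a': 2 → 3
  read 'b': 3 → 5
  read 'b': 5 → 0
  read 'a': 0 → 1
  read 'c': 1 → 4
  end 4, rejected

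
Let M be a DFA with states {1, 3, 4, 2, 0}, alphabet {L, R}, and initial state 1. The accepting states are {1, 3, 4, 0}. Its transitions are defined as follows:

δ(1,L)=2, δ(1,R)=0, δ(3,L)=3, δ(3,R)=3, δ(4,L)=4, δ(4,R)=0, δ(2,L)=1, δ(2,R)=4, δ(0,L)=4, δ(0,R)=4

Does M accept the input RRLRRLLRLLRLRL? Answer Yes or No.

Yes

start at 1
read 'R': 1 → 0
read 'R': 0 → 4
read 'L': 4 → 4
read 'R': 4 → 0
read 'R': 0 → 4
read 'L': 4 → 4
read 'L': 4 → 4
read 'R': 4 → 0
read 'L': 0 → 4
read 'L': 4 → 4
read 'R': 4 → 0
read 'L': 0 → 4
read 'R': 4 → 0
read 'L': 0 → 4
End state 4 is accepting.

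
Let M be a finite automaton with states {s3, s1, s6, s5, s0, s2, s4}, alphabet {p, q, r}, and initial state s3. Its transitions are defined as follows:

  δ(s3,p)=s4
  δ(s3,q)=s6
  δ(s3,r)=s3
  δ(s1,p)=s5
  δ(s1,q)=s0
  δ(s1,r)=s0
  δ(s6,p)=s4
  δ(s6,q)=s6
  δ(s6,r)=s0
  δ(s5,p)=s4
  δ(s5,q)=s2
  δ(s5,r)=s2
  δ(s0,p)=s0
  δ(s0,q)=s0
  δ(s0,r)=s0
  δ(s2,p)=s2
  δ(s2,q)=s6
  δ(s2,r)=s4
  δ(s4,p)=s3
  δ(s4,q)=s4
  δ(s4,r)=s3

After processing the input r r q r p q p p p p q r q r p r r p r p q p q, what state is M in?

s0

start at s3
read 'r': s3 → s3
read 'r': s3 → s3
read 'q': s3 → s6
read 'r': s6 → s0
read 'p': s0 → s0
read 'q': s0 → s0
read 'p': s0 → s0
read 'p': s0 → s0
read 'p': s0 → s0
read 'p': s0 → s0
read 'q': s0 → s0
read 'r': s0 → s0
read 'q': s0 → s0
read 'r': s0 → s0
read 'p': s0 → s0
read 'r': s0 → s0
read 'r': s0 → s0
read 'p': s0 → s0
read 'r': s0 → s0
read 'p': s0 → s0
read 'q': s0 → s0
read 'p': s0 → s0
read 'q': s0 → s0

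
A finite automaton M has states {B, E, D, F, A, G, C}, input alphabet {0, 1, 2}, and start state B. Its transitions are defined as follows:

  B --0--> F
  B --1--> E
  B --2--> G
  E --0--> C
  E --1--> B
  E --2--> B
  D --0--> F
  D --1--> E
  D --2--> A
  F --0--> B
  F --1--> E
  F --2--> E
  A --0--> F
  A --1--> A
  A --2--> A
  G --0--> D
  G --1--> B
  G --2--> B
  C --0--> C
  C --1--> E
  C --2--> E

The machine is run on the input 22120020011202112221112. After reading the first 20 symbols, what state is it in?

A

Trace: B -2-> G -2-> B -1-> E -2-> B -0-> F -0-> B -2-> G -0-> D -0-> F -1-> E -1-> B -2-> G -0-> D -2-> A -1-> A -1-> A -2-> A -2-> A -2-> A -1-> A
After 20 symbols: A.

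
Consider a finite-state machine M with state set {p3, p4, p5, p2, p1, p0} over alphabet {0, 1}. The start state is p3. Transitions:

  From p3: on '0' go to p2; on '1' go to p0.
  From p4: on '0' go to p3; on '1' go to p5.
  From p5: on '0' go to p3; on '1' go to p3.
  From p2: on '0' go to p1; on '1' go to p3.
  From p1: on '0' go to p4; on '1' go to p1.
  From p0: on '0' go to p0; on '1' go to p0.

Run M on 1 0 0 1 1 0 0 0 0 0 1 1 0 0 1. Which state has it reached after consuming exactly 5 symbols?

p0

Trace: p3 -1-> p0 -0-> p0 -0-> p0 -1-> p0 -1-> p0
After 5 symbols: p0.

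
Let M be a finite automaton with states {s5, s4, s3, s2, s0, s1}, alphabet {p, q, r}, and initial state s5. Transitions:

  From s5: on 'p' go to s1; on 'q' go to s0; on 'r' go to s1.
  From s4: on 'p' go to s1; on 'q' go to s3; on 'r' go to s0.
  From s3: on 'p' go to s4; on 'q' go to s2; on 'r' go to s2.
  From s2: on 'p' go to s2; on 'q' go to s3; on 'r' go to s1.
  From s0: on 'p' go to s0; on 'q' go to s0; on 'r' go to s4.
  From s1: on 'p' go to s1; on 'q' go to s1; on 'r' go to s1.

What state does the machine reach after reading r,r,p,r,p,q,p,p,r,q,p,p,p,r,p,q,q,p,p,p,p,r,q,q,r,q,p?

s5 → s1 → s1 → s1 → s1 → s1 → s1 → s1 → s1 → s1 → s1 → s1 → s1 → s1 → s1 → s1 → s1 → s1 → s1 → s1 → s1 → s1 → s1 → s1 → s1 → s1 → s1 → s1

s1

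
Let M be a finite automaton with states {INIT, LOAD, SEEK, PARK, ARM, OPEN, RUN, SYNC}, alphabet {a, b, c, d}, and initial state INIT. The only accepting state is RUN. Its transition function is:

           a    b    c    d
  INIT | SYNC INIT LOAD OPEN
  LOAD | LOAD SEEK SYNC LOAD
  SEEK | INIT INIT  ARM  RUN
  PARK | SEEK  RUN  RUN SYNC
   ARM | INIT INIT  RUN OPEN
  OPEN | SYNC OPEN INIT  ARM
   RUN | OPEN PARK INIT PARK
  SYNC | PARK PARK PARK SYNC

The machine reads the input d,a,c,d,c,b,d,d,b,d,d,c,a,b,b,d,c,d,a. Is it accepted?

No

INIT → OPEN → SYNC → PARK → SYNC → PARK → RUN → PARK → SYNC → PARK → SYNC → SYNC → PARK → SEEK → INIT → INIT → OPEN → INIT → OPEN → SYNC
End state SYNC is not accepting.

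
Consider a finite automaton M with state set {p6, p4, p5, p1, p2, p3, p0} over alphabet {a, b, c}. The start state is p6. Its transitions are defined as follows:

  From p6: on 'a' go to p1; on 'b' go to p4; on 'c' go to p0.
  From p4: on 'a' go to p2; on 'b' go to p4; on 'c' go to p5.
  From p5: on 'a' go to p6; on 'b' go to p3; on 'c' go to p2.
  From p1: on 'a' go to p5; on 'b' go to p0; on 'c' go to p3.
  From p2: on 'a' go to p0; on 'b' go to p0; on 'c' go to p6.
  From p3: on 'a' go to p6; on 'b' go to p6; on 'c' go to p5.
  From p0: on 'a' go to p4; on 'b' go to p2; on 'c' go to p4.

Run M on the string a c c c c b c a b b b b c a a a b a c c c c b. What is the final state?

Trace: p6 -a-> p1 -c-> p3 -c-> p5 -c-> p2 -c-> p6 -b-> p4 -c-> p5 -a-> p6 -b-> p4 -b-> p4 -b-> p4 -b-> p4 -c-> p5 -a-> p6 -a-> p1 -a-> p5 -b-> p3 -a-> p6 -c-> p0 -c-> p4 -c-> p5 -c-> p2 -b-> p0

p0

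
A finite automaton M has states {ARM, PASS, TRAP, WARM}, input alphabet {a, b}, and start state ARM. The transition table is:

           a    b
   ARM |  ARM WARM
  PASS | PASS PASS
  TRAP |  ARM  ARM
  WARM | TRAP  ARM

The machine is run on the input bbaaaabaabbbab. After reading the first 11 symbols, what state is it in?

ARM

ARM → WARM → ARM → ARM → ARM → ARM → ARM → WARM → TRAP → ARM → WARM → ARM
After 11 symbols: ARM.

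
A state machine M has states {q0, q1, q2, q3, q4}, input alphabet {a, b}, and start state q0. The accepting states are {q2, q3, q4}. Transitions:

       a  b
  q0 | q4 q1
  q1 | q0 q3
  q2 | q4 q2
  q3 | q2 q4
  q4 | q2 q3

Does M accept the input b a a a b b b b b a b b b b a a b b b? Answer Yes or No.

Yes

start at q0
read 'b': q0 → q1
read 'a': q1 → q0
read 'a': q0 → q4
read 'a': q4 → q2
read 'b': q2 → q2
read 'b': q2 → q2
read 'b': q2 → q2
read 'b': q2 → q2
read 'b': q2 → q2
read 'a': q2 → q4
read 'b': q4 → q3
read 'b': q3 → q4
read 'b': q4 → q3
read 'b': q3 → q4
read 'a': q4 → q2
read 'a': q2 → q4
read 'b': q4 → q3
read 'b': q3 → q4
read 'b': q4 → q3
End state q3 is accepting.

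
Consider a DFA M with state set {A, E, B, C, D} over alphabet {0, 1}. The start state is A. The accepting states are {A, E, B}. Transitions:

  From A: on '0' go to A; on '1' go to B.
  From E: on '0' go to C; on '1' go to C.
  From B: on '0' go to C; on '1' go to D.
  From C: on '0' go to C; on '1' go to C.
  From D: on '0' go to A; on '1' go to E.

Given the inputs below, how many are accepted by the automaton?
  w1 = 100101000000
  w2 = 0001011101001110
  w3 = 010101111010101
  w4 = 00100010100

0

w1: A → B → C → C → C → C → C → C → C → C → C → C → C  → end C, rejected
w2: A → A → A → A → B → C → C → C → C → C → C → C → C → C → C → C → C  → end C, rejected
w3: A → A → B → C → C → C → C → C → C → C → C → C → C → C → C → C  → end C, rejected
w4: A → A → A → B → C → C → C → C → C → C → C → C  → end C, rejected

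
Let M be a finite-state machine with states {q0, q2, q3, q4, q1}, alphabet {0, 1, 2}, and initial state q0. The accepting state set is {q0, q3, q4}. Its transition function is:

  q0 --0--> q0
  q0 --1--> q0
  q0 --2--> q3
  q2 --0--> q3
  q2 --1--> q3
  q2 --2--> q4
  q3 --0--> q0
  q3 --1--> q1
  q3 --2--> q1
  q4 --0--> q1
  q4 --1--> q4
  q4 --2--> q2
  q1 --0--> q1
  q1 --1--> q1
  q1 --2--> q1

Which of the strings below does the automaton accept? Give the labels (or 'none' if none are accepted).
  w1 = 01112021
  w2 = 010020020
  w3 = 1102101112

w2

w1: q0 → q0 → q0 → q0 → q0 → q3 → q0 → q3 → q1  → end q1, rejected
w2: q0 → q0 → q0 → q0 → q0 → q3 → q0 → q0 → q3 → q0  → end q0, accepted
w3: q0 → q0 → q0 → q0 → q3 → q1 → q1 → q1 → q1 → q1 → q1  → end q1, rejected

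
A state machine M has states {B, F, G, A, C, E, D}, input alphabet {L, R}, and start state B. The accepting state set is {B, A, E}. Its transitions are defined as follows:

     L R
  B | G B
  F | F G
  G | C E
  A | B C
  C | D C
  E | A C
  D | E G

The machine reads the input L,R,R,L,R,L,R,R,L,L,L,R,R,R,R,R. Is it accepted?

Trace: B -L-> G -R-> E -R-> C -L-> D -R-> G -L-> C -R-> C -R-> C -L-> D -L-> E -L-> A -R-> C -R-> C -R-> C -R-> C -R-> C
End state C is not accepting.

No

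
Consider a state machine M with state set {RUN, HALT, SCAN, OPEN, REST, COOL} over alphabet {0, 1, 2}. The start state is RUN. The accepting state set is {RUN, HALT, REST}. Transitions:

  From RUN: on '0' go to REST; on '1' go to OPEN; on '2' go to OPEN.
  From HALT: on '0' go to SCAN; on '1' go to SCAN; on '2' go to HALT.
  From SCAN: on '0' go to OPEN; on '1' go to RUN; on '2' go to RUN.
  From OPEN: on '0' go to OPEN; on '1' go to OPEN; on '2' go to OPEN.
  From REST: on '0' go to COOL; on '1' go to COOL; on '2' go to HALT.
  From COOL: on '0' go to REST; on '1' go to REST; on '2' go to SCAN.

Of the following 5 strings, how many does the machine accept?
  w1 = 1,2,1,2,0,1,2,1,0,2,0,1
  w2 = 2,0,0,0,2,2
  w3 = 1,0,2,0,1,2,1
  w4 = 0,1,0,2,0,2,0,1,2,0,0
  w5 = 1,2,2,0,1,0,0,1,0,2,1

0

w1: RUN → OPEN → OPEN → OPEN → OPEN → OPEN → OPEN → OPEN → OPEN → OPEN → OPEN → OPEN → OPEN  → end OPEN, rejected
w2: RUN → OPEN → OPEN → OPEN → OPEN → OPEN → OPEN  → end OPEN, rejected
w3: RUN → OPEN → OPEN → OPEN → OPEN → OPEN → OPEN → OPEN  → end OPEN, rejected
w4: RUN → REST → COOL → REST → HALT → SCAN → RUN → REST → COOL → SCAN → OPEN → OPEN  → end OPEN, rejected
w5: RUN → OPEN → OPEN → OPEN → OPEN → OPEN → OPEN → OPEN → OPEN → OPEN → OPEN → OPEN  → end OPEN, rejected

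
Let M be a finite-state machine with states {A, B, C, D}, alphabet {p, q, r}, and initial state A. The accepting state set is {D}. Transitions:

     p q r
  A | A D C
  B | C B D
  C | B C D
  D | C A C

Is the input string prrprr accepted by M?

start at A
read 'p': A → A
read 'r': A → C
read 'r': C → D
read 'p': D → C
read 'r': C → D
read 'r': D → C
End state C is not accepting.

No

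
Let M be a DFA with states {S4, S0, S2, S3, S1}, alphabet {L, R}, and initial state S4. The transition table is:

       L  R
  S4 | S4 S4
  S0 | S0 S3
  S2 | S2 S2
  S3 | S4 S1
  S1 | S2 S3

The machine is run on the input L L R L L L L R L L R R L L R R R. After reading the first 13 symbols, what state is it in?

S4

S4 → S4 → S4 → S4 → S4 → S4 → S4 → S4 → S4 → S4 → S4 → S4 → S4 → S4
After 13 symbols: S4.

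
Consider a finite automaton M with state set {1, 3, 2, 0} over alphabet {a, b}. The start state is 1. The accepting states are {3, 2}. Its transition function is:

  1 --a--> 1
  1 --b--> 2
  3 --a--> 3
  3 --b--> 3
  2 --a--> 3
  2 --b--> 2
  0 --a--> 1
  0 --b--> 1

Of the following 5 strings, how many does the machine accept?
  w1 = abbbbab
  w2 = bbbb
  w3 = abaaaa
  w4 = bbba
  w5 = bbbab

5

w1: Trace: 1 -a-> 1 -b-> 2 -b-> 2 -b-> 2 -b-> 2 -a-> 3 -b-> 3  → end 3, accepted
w2: Trace: 1 -b-> 2 -b-> 2 -b-> 2 -b-> 2  → end 2, accepted
w3: Trace: 1 -a-> 1 -b-> 2 -a-> 3 -a-> 3 -a-> 3 -a-> 3  → end 3, accepted
w4: Trace: 1 -b-> 2 -b-> 2 -b-> 2 -a-> 3  → end 3, accepted
w5: Trace: 1 -b-> 2 -b-> 2 -b-> 2 -a-> 3 -b-> 3  → end 3, accepted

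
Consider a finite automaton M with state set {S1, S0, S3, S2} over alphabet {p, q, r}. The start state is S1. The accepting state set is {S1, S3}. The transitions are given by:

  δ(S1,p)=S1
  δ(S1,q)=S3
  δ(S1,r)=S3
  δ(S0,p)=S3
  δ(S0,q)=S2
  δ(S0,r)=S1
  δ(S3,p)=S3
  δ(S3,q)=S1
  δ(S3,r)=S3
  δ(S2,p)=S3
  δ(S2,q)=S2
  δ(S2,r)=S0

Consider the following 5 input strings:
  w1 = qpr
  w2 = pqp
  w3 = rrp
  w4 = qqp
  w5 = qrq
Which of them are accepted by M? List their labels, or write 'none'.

w1: S1 → S3 → S3 → S3  → end S3, accepted
w2: S1 → S1 → S3 → S3  → end S3, accepted
w3: S1 → S3 → S3 → S3  → end S3, accepted
w4: S1 → S3 → S1 → S1  → end S1, accepted
w5: S1 → S3 → S3 → S1  → end S1, accepted

w1, w2, w3, w4, w5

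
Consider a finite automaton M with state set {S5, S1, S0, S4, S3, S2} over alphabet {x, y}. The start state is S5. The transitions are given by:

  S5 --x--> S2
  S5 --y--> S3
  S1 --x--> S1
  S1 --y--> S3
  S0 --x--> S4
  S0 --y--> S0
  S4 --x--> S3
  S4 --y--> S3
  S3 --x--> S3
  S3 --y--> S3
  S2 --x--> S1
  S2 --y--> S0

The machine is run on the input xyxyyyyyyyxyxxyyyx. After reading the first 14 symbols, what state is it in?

S3

S5 → S2 → S0 → S4 → S3 → S3 → S3 → S3 → S3 → S3 → S3 → S3 → S3 → S3 → S3
After 14 symbols: S3.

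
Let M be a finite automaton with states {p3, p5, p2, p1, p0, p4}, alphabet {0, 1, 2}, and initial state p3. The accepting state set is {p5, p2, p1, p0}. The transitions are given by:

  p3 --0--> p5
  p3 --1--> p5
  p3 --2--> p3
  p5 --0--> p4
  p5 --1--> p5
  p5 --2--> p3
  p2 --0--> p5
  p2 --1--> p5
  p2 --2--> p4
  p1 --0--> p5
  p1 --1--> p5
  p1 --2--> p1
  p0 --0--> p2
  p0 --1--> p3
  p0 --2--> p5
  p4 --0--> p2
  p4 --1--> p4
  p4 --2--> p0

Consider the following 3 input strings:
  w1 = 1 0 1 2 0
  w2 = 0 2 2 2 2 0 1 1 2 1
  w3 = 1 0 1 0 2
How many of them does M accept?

2

w1:
  start at p3
  read '1': p3 → p5
  read '0': p5 → p4
  read '1': p4 → p4
  read '2': p4 → p0
  read '0': p0 → p2
  end p2, accepted
w2:
  start at p3
  read '0': p3 → p5
  read '2': p5 → p3
  read '2': p3 → p3
  read '2': p3 → p3
  read '2': p3 → p3
  read '0': p3 → p5
  read '1': p5 → p5
  read '1': p5 → p5
  read '2': p5 → p3
  read '1': p3 → p5
  end p5, accepted
w3:
  start at p3
  read '1': p3 → p5
  read '0': p5 → p4
  read '1': p4 → p4
  read '0': p4 → p2
  read '2': p2 → p4
  end p4, rejected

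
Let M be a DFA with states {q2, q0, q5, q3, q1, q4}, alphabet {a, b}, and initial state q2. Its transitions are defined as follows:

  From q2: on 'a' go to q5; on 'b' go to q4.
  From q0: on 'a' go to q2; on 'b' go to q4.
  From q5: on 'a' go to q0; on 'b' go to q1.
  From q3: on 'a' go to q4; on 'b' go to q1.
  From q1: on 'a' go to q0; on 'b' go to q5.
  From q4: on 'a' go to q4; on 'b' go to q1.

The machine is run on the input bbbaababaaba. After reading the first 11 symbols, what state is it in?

q4

start at q2
read 'b': q2 → q4
read 'b': q4 → q1
read 'b': q1 → q5
read 'a': q5 → q0
read 'a': q0 → q2
read 'b': q2 → q4
read 'a': q4 → q4
read 'b': q4 → q1
read 'a': q1 → q0
read 'a': q0 → q2
read 'b': q2 → q4
After 11 symbols: q4.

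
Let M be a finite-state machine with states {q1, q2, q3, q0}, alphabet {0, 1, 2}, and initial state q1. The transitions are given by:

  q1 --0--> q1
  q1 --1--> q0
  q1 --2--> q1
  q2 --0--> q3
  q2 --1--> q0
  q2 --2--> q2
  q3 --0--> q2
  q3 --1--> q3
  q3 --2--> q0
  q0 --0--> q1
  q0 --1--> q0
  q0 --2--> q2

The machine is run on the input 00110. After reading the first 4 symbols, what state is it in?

q0

Trace: q1 -0-> q1 -0-> q1 -1-> q0 -1-> q0
After 4 symbols: q0.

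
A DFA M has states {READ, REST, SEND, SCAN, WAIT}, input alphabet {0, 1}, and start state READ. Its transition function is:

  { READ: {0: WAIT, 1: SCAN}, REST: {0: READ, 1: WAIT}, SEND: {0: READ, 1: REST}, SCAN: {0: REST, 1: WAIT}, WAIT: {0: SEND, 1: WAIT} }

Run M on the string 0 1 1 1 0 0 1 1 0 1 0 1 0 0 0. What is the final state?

Trace: READ -0-> WAIT -1-> WAIT -1-> WAIT -1-> WAIT -0-> SEND -0-> READ -1-> SCAN -1-> WAIT -0-> SEND -1-> REST -0-> READ -1-> SCAN -0-> REST -0-> READ -0-> WAIT

WAIT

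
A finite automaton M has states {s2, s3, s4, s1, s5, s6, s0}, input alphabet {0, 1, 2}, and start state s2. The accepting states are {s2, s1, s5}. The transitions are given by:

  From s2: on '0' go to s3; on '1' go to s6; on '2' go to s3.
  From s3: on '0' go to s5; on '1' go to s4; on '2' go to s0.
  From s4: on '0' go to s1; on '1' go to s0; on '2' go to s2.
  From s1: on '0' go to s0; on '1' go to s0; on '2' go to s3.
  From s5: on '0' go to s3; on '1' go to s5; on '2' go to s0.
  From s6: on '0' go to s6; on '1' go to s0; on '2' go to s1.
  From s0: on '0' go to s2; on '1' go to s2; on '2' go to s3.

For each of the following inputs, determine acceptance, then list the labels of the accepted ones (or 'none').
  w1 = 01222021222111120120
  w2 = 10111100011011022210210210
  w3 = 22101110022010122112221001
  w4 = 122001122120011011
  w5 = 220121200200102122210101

w1:
  start at s2
  read '0': s2 → s3
  read '1': s3 → s4
  read '2': s4 → s2
  read '2': s2 → s3
  read '2': s3 → s0
  read '0': s0 → s2
  read '2': s2 → s3
  read '1': s3 → s4
  read '2': s4 → s2
  read '2': s2 → s3
  read '2': s3 → s0
  read '1': s0 → s2
  read '1': s2 → s6
  read '1': s6 → s0
  read '1': s0 → s2
  read '2': s2 → s3
  read '0': s3 → s5
  read '1': s5 → s5
  read '2': s5 → s0
  read '0': s0 → s2
  end s2, accepted
w2:
  start at s2
  read '1': s2 → s6
  read '0': s6 → s6
  read '1': s6 → s0
  read '1': s0 → s2
  read '1': s2 → s6
  read '1': s6 → s0
  read '0': s0 → s2
  read '0': s2 → s3
  read '0': s3 → s5
  read '1': s5 → s5
  read '1': s5 → s5
  read '0': s5 → s3
  read '1': s3 → s4
  read '1': s4 → s0
  read '0': s0 → s2
  read '2': s2 → s3
  read '2': s3 → s0
  read '2': s0 → s3
  read '1': s3 → s4
  read '0': s4 → s1
  read '2': s1 → s3
  read '1': s3 → s4
  read '0': s4 → s1
  read '2': s1 → s3
  read '1': s3 → s4
  read '0': s4 → s1
  end s1, accepted
w3:
  start at s2
  read '2': s2 → s3
  read '2': s3 → s0
  read '1': s0 → s2
  read '0': s2 → s3
  read '1': s3 → s4
  read '1': s4 → s0
  read '1': s0 → s2
  read '0': s2 → s3
  read '0': s3 → s5
  read '2': s5 → s0
  read '2': s0 → s3
  read '0': s3 → s5
  read '1': s5 → s5
  read '0': s5 → s3
  read '1': s3 → s4
  read '2': s4 → s2
  read '2': s2 → s3
  read '1': s3 → s4
  read '1': s4 → s0
  read '2': s0 → s3
  read '2': s3 → s0
  read '2': s0 → s3
  read '1': s3 → s4
  read '0': s4 → s1
  read '0': s1 → s0
  read '1': s0 → s2
  end s2, accepted
w4:
  start at s2
  read '1': s2 → s6
  read '2': s6 → s1
  read '2': s1 → s3
  read '0': s3 → s5
  read '0': s5 → s3
  read '1': s3 → s4
  read '1': s4 → s0
  read '2': s0 → s3
  read '2': s3 → s0
  read '1': s0 → s2
  read '2': s2 → s3
  read '0': s3 → s5
  read '0': s5 → s3
  read '1': s3 → s4
  read '1': s4 → s0
  read '0': s0 → s2
  read '1': s2 → s6
  read '1': s6 → s0
  end s0, rejected
w5:
  start at s2
  read '2': s2 → s3
  read '2': s3 → s0
  read '0': s0 → s2
  read '1': s2 → s6
  read '2': s6 → s1
  read '1': s1 → s0
  read '2': s0 → s3
  read '0': s3 → s5
  read '0': s5 → s3
  read '2': s3 → s0
  read '0': s0 → s2
  read '0': s2 → s3
  read '1': s3 → s4
  read '0': s4 → s1
  read '2': s1 → s3
  read '1': s3 → s4
  read '2': s4 → s2
  read '2': s2 → s3
  read '2': s3 → s0
  read '1': s0 → s2
  read '0': s2 → s3
  read '1': s3 → s4
  read '0': s4 → s1
  read '1': s1 → s0
  end s0, rejected

w1, w2, w3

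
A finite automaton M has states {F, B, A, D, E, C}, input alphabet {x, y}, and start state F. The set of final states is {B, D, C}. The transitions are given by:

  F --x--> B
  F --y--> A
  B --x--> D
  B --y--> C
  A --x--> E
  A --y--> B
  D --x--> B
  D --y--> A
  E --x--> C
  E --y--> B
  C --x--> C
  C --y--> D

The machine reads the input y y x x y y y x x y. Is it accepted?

F → A → B → D → B → C → D → A → E → C → D
End state D is accepting.

Yes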